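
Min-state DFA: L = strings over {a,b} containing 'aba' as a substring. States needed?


KMP-style automaton: 3 progress states + 1 absorbing accept = 4
Minimal DFA: 4 states


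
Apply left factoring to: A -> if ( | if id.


Common prefix: 'if'
Factored: A -> if A', A' -> ( | id


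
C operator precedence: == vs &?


'==' is equality (level 6); '&' is bitwise AND (level 5)
Higher level binds tighter
'==' has higher precedence than '&'


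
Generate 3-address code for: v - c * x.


Break into single-operator statements:
t1 = c * x
t2 = v - t1


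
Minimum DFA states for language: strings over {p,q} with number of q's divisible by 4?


Track (count of q) mod 4: states 0..3, accept at 0
Minimal DFA: 4 states


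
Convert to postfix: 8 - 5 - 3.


Left to right (same or higher precedence on left)
Postfix: 8 5 - 3 -


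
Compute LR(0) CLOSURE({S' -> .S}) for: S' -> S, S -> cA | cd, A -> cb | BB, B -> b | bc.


Start: S' -> .S
For each item with dot before a nonterminal B, add B -> .γ for every B-production
Closure: [S' -> .S, S -> .cA, S -> .cd]


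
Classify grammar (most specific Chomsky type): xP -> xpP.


LHS has context (more than one symbol) and |LHS| ≤ |RHS|
Classification: Type 1 (Context-Sensitive)


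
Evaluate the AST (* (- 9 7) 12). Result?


Evaluate inner: (- 9 7) = 2
Evaluate root: (* 2 12) = 24
Result: 24


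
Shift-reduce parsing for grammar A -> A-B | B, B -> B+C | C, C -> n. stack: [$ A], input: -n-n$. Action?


shift '-' to continue A -> A-B
Action: shift


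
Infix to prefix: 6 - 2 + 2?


left-to-right (same/higher precedence on left): tree is (+ (- 6 2) 2)
Prefix: + - 6 2 2


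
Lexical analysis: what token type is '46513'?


Pattern: digits only
Type: INTEGER_LITERAL


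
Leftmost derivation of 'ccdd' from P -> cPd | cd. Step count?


Derivation: P => cPd => ccdd
Steps: 2


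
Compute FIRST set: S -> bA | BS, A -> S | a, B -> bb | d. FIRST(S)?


Per alternative of S: FIRST(bA) = {b}; FIRST(BS) = {b, d}
FIRST(S) = {b, d}


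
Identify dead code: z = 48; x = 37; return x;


z is assigned but never read
Dead: 'z = 48'


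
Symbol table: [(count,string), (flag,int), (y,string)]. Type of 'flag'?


Lookup 'flag' → type int


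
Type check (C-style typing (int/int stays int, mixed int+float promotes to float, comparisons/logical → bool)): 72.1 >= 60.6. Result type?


Operand types: float >= float
Rule: comparison yields bool
Result type: bool


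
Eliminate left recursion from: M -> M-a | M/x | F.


Left-recursive alternatives: M-a, M/x; non-recursive: F
Introduce M': M -> FM', M' -> -aM' | /xM' | ε


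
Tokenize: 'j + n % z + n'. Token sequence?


Scan left to right, longest-match per lexeme
Tokens: ID(j), OP(+), ID(n), OP(%), ID(z), OP(+), ID(n)


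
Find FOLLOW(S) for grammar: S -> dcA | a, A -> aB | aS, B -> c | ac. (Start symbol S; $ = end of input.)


$ ∈ FOLLOW(S). For each A -> αBβ: add FIRST(β)\{ε} to FOLLOW(B); if β nullable, add FOLLOW(A).
FOLLOW(S) = {$}


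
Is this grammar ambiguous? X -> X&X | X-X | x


'x&x-x' has two parse trees (no precedence encoded between & and -)
Ambiguous


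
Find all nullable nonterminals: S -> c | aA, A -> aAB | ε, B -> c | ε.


A nonterminal is nullable iff some alternative derives ε (directly, or every symbol in it is nullable)
Nullable: {A, B}


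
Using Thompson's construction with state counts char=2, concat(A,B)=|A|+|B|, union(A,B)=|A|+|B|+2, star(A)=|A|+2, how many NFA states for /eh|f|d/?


Syntax tree has 4 char leaf(s), 2 union(s), 0 star(s)
chars contribute 4×2 = 8; each union adds +2; each star adds +2
Total: 8 + 4 + 0 = 12 states


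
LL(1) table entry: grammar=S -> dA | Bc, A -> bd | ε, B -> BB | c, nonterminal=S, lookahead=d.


For [S, d]: 'd' ∈ FIRST(dA)
Entry: S -> dA


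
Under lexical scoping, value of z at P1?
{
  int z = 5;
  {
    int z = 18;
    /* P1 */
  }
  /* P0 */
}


z declared in the same block as P1
z = 18


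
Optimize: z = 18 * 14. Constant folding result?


18 * 14 = 252 at compile time
Optimized: z = 252


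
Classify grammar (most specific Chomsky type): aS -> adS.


LHS has context (more than one symbol) and |LHS| ≤ |RHS|
Classification: Type 1 (Context-Sensitive)


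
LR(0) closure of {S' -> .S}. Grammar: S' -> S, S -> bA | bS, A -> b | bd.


Start: S' -> .S
For each item with dot before a nonterminal B, add B -> .γ for every B-production
Closure: [S' -> .S, S -> .bA, S -> .bS]


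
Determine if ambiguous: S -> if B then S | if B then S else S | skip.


dangling else: 'if B then if B then skip else skip' parses two ways
Ambiguous


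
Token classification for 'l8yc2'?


Pattern: letter/underscore followed by alphanumerics, not a keyword
Type: IDENTIFIER


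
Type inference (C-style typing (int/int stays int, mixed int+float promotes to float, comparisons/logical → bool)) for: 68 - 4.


Operand types: int - int
Rule: mixed int/float promotes to float; int/int stays int
Result type: int


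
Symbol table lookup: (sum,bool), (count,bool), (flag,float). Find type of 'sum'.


Lookup 'sum' → type bool


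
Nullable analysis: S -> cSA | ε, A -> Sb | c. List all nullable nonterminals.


A nonterminal is nullable iff some alternative derives ε (directly, or every symbol in it is nullable)
Nullable: {S}


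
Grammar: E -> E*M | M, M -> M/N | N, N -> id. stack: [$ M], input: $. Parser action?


lookahead ∉ {/} so M won't extend; reduce E -> M
Action: reduce (E -> M)


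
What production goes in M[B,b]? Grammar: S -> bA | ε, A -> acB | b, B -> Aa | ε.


For [B, b]: 'b' ∈ FIRST(Aa)
Entry: B -> Aa


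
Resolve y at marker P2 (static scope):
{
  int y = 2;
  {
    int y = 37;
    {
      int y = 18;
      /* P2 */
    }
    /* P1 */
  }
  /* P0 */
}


y declared in the same block as P2
y = 18


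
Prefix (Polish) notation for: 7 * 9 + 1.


left-to-right (same/higher precedence on left): tree is (+ (* 7 9) 1)
Prefix: + * 7 9 1


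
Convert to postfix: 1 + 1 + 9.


Left to right (same or higher precedence on left)
Postfix: 1 1 + 9 +


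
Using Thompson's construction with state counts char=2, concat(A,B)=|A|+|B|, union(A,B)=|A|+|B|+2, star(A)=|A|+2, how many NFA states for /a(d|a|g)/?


Syntax tree has 4 char leaf(s), 2 union(s), 0 star(s)
chars contribute 4×2 = 8; each union adds +2; each star adds +2
Total: 8 + 4 + 0 = 12 states


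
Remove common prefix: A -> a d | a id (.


Common prefix: 'a'
Factored: A -> a A', A' -> d | id (


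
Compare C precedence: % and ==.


'%' is multiplicative (level 10); '==' is equality (level 6)
Higher level binds tighter
'%' has higher precedence than '=='


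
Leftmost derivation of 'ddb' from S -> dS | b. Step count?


Derivation: S => dS => ddS => ddb
Steps: 3


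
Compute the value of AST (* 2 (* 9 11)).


Evaluate inner: (* 9 11) = 99
Evaluate root: (* 2 99) = 198
Result: 198


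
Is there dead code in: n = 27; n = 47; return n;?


first assignment to n is overwritten before any read
Dead: 'n = 27'


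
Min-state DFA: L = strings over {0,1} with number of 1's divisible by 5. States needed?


Track (count of 1) mod 5: states 0..4, accept at 0
Minimal DFA: 5 states


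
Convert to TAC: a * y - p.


Break into single-operator statements:
t1 = a * y
t2 = t1 - p


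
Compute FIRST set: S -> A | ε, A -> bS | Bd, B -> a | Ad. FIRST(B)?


Per alternative of B: FIRST(a) = {a}; FIRST(Ad) = {a, b}
FIRST(B) = {a, b}


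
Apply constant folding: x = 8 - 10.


8 - 10 = -2 at compile time
Optimized: x = -2


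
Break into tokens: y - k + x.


Scan left to right, longest-match per lexeme
Tokens: ID(y), OP(-), ID(k), OP(+), ID(x)


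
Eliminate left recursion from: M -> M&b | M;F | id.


Left-recursive alternatives: M&b, M;F; non-recursive: id
Introduce M': M -> idM', M' -> &bM' | ;FM' | ε


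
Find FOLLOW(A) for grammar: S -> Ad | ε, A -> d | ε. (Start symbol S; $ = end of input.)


$ ∈ FOLLOW(S). For each A -> αBβ: add FIRST(β)\{ε} to FOLLOW(B); if β nullable, add FOLLOW(A).
FOLLOW(A) = {d}


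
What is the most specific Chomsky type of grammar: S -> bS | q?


Right-linear: every RHS is a terminal or a terminal followed by one nonterminal
Classification: Type 3 (Regular)


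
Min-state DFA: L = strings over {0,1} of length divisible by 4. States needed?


Track length mod 4: states 0..3, accept at 0
Minimal DFA: 4 states


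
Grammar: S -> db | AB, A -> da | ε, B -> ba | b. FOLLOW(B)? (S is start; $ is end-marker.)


$ ∈ FOLLOW(S). For each A -> αBβ: add FIRST(β)\{ε} to FOLLOW(B); if β nullable, add FOLLOW(A).
FOLLOW(B) = {$}


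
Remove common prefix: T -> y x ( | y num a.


Common prefix: 'y'
Factored: T -> y T', T' -> x ( | num a


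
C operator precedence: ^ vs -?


'-' is additive (level 9); '^' is bitwise XOR (level 4)
Higher level binds tighter
'-' has higher precedence than '^'


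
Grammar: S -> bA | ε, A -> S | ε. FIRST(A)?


Per alternative of A: FIRST(S) = {b, ε}; FIRST(ε) = {ε}
FIRST(A) = {b, ε}


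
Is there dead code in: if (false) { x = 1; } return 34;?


condition is constant false, so the whole block is unreachable
Dead: 'if (false) { x = 1; }'


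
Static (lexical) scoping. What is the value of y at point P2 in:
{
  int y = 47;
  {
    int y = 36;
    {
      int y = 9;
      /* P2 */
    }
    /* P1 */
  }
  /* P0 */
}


y declared in the same block as P2
y = 9


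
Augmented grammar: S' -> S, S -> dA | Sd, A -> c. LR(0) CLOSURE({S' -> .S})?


Start: S' -> .S
For each item with dot before a nonterminal B, add B -> .γ for every B-production
Closure: [S' -> .S, S -> .dA, S -> .Sd]


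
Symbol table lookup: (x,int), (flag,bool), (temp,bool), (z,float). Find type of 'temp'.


Lookup 'temp' → type bool


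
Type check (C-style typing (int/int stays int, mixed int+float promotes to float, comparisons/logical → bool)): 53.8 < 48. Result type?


Operand types: float < int
Rule: comparison yields bool
Result type: bool


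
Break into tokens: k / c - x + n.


Scan left to right, longest-match per lexeme
Tokens: ID(k), OP(/), ID(c), OP(-), ID(x), OP(+), ID(n)


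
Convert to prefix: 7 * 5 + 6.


left-to-right (same/higher precedence on left): tree is (+ (* 7 5) 6)
Prefix: + * 7 5 6


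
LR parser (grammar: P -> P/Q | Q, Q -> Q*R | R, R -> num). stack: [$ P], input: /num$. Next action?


shift '/' to continue P -> P/Q
Action: shift


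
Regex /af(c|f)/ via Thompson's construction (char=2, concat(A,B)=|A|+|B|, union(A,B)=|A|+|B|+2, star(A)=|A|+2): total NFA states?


Syntax tree has 4 char leaf(s), 1 union(s), 0 star(s)
chars contribute 4×2 = 8; each union adds +2; each star adds +2
Total: 8 + 2 + 0 = 10 states


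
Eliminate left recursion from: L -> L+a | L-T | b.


Left-recursive alternatives: L+a, L-T; non-recursive: b
Introduce L': L -> bL', L' -> +aL' | -TL' | ε


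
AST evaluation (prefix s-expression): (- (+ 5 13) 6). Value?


Evaluate inner: (+ 5 13) = 18
Evaluate root: (- 18 6) = 12
Result: 12


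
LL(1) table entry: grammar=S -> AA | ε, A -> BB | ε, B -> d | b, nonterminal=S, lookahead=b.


For [S, b]: 'b' ∈ FIRST(AA)
Entry: S -> AA


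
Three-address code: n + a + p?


Break into single-operator statements:
t1 = n + a
t2 = t1 + p


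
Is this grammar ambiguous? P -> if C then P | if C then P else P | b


dangling else: 'if C then if C then b else b' parses two ways
Ambiguous


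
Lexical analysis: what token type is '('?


Pattern: delimiter/punctuation
Type: PUNCTUATION


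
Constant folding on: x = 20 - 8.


20 - 8 = 12 at compile time
Optimized: x = 12


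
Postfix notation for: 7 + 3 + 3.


Left to right (same or higher precedence on left)
Postfix: 7 3 + 3 +


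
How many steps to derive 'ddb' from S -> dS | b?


Derivation: S => dS => ddS => ddb
Steps: 3


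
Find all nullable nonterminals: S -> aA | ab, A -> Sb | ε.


A nonterminal is nullable iff some alternative derives ε (directly, or every symbol in it is nullable)
Nullable: {A}


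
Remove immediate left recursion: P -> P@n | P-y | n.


Left-recursive alternatives: P@n, P-y; non-recursive: n
Introduce P': P -> nP', P' -> @nP' | -yP' | ε


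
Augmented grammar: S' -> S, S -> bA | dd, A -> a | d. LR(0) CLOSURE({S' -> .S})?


Start: S' -> .S
For each item with dot before a nonterminal B, add B -> .γ for every B-production
Closure: [S' -> .S, S -> .bA, S -> .dd]


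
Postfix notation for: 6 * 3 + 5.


Left to right (same or higher precedence on left)
Postfix: 6 3 * 5 +


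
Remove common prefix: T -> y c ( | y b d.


Common prefix: 'y'
Factored: T -> y T', T' -> c ( | b d


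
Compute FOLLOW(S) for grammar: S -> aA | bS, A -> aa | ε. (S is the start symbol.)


$ ∈ FOLLOW(S). For each A -> αBβ: add FIRST(β)\{ε} to FOLLOW(B); if β nullable, add FOLLOW(A).
FOLLOW(S) = {$}


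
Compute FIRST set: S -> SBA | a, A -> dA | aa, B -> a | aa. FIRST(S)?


Per alternative of S: FIRST(SBA) = {a}; FIRST(a) = {a}
FIRST(S) = {a}


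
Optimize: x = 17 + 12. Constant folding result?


17 + 12 = 29 at compile time
Optimized: x = 29


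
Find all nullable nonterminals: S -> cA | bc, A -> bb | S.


A nonterminal is nullable iff some alternative derives ε (directly, or every symbol in it is nullable)
Nullable: {}


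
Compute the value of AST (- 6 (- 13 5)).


Evaluate inner: (- 13 5) = 8
Evaluate root: (- 6 8) = -2
Result: -2


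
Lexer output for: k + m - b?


Scan left to right, longest-match per lexeme
Tokens: ID(k), OP(+), ID(m), OP(-), ID(b)


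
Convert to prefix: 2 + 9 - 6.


left-to-right (same/higher precedence on left): tree is (- (+ 2 9) 6)
Prefix: - + 2 9 6


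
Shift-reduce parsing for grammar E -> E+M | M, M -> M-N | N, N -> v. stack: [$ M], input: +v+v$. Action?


lookahead ∉ {-} so M won't extend; reduce E -> M
Action: reduce (E -> M)


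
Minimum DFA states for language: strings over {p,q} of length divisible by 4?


Track length mod 4: states 0..3, accept at 0
Minimal DFA: 4 states


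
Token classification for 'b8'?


Pattern: letter/underscore followed by alphanumerics, not a keyword
Type: IDENTIFIER


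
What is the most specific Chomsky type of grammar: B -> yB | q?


Right-linear: every RHS is a terminal or a terminal followed by one nonterminal
Classification: Type 3 (Regular)


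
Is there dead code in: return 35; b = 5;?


statement follows a return and is unreachable
Dead: 'b = 5'


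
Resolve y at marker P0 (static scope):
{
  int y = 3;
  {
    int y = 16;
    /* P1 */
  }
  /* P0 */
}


y declared in the same block as P0
y = 3


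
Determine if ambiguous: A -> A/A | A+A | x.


'x/x+x' has two parse trees (no precedence encoded between / and +)
Ambiguous


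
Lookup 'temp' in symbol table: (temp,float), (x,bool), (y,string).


Lookup 'temp' → type float


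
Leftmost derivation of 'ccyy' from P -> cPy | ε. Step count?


Derivation: P => cPy => ccPyy => ccyy
Steps: 3


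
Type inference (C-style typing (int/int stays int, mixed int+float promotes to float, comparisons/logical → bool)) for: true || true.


Operand types: bool || bool
Rule: logical operators take bool operands and yield bool
Result type: bool


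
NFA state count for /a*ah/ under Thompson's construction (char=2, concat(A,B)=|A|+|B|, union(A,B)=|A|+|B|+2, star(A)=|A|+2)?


Syntax tree has 3 char leaf(s), 0 union(s), 1 star(s)
chars contribute 3×2 = 6; each union adds +2; each star adds +2
Total: 6 + 0 + 2 = 8 states


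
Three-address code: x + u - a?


Break into single-operator statements:
t1 = x + u
t2 = t1 - a


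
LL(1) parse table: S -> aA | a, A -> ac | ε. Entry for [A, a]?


For [A, a]: 'a' ∈ FIRST(ac)
Entry: A -> ac


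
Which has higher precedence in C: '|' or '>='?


'>=' is relational (level 7); '|' is bitwise OR (level 3)
Higher level binds tighter
'>=' has higher precedence than '|'


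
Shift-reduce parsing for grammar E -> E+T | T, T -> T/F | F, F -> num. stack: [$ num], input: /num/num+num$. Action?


'num' on top is the handle for F -> num
Action: reduce (F -> num)


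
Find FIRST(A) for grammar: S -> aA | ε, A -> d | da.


Per alternative of A: FIRST(d) = {d}; FIRST(da) = {d}
FIRST(A) = {d}


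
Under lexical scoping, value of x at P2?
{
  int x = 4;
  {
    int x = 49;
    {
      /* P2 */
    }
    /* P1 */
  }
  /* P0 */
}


P2's block does not declare x; resolves to the enclosing declaration at depth 1
x = 49


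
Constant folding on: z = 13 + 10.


13 + 10 = 23 at compile time
Optimized: z = 23


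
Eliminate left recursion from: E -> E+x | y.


Left-recursive alternatives: E+x; non-recursive: y
Introduce E': E -> yE', E' -> +xE' | ε


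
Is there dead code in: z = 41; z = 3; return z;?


first assignment to z is overwritten before any read
Dead: 'z = 41'


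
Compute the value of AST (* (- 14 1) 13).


Evaluate inner: (- 14 1) = 13
Evaluate root: (* 13 13) = 169
Result: 169


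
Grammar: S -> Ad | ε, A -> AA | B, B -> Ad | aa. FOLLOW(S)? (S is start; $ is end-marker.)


$ ∈ FOLLOW(S). For each A -> αBβ: add FIRST(β)\{ε} to FOLLOW(B); if β nullable, add FOLLOW(A).
FOLLOW(S) = {$}


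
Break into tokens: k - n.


Scan left to right, longest-match per lexeme
Tokens: ID(k), OP(-), ID(n)


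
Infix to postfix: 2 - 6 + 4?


Left to right (same or higher precedence on left)
Postfix: 2 6 - 4 +


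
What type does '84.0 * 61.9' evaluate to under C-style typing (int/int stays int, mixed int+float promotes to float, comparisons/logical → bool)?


Operand types: float * float
Rule: mixed int/float promotes to float; int/int stays int
Result type: float


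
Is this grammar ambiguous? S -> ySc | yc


balanced y^n…c^n: each string has a unique parse
Unambiguous


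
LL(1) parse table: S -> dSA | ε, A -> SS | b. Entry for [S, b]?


For [S, b]: ε is nullable and 'b' ∈ FOLLOW(S)
Entry: S -> ε


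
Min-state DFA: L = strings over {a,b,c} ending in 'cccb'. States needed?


Track the longest suffix of input matching a prefix of 'cccb': 5 classes (prefixes of length 0..4)
Minimal DFA: 5 states


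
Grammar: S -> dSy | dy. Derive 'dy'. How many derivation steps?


Derivation: S => dy
Steps: 1


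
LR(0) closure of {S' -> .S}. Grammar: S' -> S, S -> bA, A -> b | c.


Start: S' -> .S
For each item with dot before a nonterminal B, add B -> .γ for every B-production
Closure: [S' -> .S, S -> .bA]


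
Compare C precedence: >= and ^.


'>=' is relational (level 7); '^' is bitwise XOR (level 4)
Higher level binds tighter
'>=' has higher precedence than '^'


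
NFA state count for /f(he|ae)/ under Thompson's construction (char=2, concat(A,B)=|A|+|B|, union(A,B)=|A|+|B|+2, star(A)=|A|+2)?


Syntax tree has 5 char leaf(s), 1 union(s), 0 star(s)
chars contribute 5×2 = 10; each union adds +2; each star adds +2
Total: 10 + 2 + 0 = 12 states


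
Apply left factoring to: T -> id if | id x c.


Common prefix: 'id'
Factored: T -> id T', T' -> if | x c


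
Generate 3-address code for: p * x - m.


Break into single-operator statements:
t1 = p * x
t2 = t1 - m


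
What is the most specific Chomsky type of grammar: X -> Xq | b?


Left-linear: every RHS is a terminal or one nonterminal followed by a terminal
Classification: Type 3 (Regular)


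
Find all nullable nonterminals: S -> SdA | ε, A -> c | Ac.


A nonterminal is nullable iff some alternative derives ε (directly, or every symbol in it is nullable)
Nullable: {S}


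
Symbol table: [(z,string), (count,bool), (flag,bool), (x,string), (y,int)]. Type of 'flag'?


Lookup 'flag' → type bool


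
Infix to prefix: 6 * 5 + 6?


left-to-right (same/higher precedence on left): tree is (+ (* 6 5) 6)
Prefix: + * 6 5 6


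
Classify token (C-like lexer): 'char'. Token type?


Pattern: reserved word
Type: KEYWORD


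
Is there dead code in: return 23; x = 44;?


statement follows a return and is unreachable
Dead: 'x = 44'


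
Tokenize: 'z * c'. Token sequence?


Scan left to right, longest-match per lexeme
Tokens: ID(z), OP(*), ID(c)


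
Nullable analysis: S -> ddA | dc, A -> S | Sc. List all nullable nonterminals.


A nonterminal is nullable iff some alternative derives ε (directly, or every symbol in it is nullable)
Nullable: {}


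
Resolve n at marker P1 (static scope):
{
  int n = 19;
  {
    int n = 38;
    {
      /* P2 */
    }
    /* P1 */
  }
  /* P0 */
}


n declared in the same block as P1
n = 38


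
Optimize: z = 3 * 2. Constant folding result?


3 * 2 = 6 at compile time
Optimized: z = 6


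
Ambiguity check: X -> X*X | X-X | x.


'x*x-x' has two parse trees (no precedence encoded between * and -)
Ambiguous


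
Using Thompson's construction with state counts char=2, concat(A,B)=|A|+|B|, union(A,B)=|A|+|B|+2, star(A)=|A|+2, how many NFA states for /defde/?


Syntax tree has 5 char leaf(s), 0 union(s), 0 star(s)
chars contribute 5×2 = 10; each union adds +2; each star adds +2
Total: 10 + 0 + 0 = 10 states


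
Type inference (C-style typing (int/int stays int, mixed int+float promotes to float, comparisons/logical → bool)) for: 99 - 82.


Operand types: int - int
Rule: mixed int/float promotes to float; int/int stays int
Result type: int


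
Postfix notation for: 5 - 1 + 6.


Left to right (same or higher precedence on left)
Postfix: 5 1 - 6 +


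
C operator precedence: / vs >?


'/' is multiplicative (level 10); '>' is relational (level 7)
Higher level binds tighter
'/' has higher precedence than '>'


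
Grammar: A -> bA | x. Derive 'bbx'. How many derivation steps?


Derivation: A => bA => bbA => bbx
Steps: 3


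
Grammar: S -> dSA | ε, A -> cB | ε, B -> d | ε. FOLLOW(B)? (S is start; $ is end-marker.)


$ ∈ FOLLOW(S). For each A -> αBβ: add FIRST(β)\{ε} to FOLLOW(B); if β nullable, add FOLLOW(A).
FOLLOW(B) = {$, c}


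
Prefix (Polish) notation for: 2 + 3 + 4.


left-to-right (same/higher precedence on left): tree is (+ (+ 2 3) 4)
Prefix: + + 2 3 4


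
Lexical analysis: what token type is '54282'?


Pattern: digits only
Type: INTEGER_LITERAL


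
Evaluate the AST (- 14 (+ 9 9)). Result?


Evaluate inner: (+ 9 9) = 18
Evaluate root: (- 14 18) = -4
Result: -4


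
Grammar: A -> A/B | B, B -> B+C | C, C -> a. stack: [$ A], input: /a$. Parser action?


shift '/' to continue A -> A/B
Action: shift


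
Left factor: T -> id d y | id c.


Common prefix: 'id'
Factored: T -> id T', T' -> d y | c


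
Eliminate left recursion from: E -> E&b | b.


Left-recursive alternatives: E&b; non-recursive: b
Introduce E': E -> bE', E' -> &bE' | ε


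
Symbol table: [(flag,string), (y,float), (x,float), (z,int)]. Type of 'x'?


Lookup 'x' → type float


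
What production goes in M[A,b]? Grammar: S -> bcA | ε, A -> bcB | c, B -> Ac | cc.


For [A, b]: 'b' ∈ FIRST(bcB)
Entry: A -> bcB


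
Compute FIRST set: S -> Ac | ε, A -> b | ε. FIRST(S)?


Per alternative of S: FIRST(Ac) = {b, c}; FIRST(ε) = {ε}
FIRST(S) = {b, c, ε}


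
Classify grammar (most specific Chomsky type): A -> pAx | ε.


Single nonterminal LHS, but p^n x^n is not regular
Classification: Type 2 (Context-Free)


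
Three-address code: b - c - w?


Break into single-operator statements:
t1 = b - c
t2 = t1 - w


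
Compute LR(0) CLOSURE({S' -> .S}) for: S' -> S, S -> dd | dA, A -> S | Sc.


Start: S' -> .S
For each item with dot before a nonterminal B, add B -> .γ for every B-production
Closure: [S' -> .S, S -> .dd, S -> .dA]


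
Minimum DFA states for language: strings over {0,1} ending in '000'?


Track the longest suffix of input matching a prefix of '000': 4 classes (prefixes of length 0..3)
Minimal DFA: 4 states


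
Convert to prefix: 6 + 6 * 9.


'*' binds tighter: tree is (+ 6 (* 6 9))
Prefix: + 6 * 6 9


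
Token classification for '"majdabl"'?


Pattern: double-quoted sequence
Type: STRING_LITERAL


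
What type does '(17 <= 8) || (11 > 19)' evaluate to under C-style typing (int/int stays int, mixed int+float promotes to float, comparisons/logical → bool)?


Operand types: bool || bool
Rule: logical operators take bool operands and yield bool
Result type: bool


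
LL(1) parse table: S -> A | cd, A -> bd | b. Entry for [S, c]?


For [S, c]: 'c' ∈ FIRST(cd)
Entry: S -> cd


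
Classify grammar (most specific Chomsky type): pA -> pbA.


LHS has context (more than one symbol) and |LHS| ≤ |RHS|
Classification: Type 1 (Context-Sensitive)


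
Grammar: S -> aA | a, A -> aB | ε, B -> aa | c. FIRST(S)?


Per alternative of S: FIRST(aA) = {a}; FIRST(a) = {a}
FIRST(S) = {a}


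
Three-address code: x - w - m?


Break into single-operator statements:
t1 = x - w
t2 = t1 - m


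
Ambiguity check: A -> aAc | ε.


balanced a^n…c^n: each string has a unique parse
Unambiguous


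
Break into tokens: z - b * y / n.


Scan left to right, longest-match per lexeme
Tokens: ID(z), OP(-), ID(b), OP(*), ID(y), OP(/), ID(n)


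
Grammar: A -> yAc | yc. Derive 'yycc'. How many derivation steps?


Derivation: A => yAc => yycc
Steps: 2


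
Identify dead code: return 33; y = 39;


statement follows a return and is unreachable
Dead: 'y = 39'


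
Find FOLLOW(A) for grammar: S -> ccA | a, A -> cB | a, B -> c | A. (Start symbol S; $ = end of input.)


$ ∈ FOLLOW(S). For each A -> αBβ: add FIRST(β)\{ε} to FOLLOW(B); if β nullable, add FOLLOW(A).
FOLLOW(A) = {$}


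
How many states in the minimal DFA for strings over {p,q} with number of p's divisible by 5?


Track (count of p) mod 5: states 0..4, accept at 0
Minimal DFA: 5 states


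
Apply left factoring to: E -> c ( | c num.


Common prefix: 'c'
Factored: E -> c E', E' -> ( | num


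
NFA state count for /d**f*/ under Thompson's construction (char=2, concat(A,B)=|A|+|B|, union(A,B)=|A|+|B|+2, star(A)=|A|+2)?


Syntax tree has 2 char leaf(s), 0 union(s), 3 star(s)
chars contribute 2×2 = 4; each union adds +2; each star adds +2
Total: 4 + 0 + 6 = 10 states


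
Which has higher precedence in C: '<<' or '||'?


'<<' is shift (level 8); '||' is logical OR (level 1)
Higher level binds tighter
'<<' has higher precedence than '||'


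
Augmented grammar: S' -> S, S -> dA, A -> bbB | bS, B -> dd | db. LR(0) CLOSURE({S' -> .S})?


Start: S' -> .S
For each item with dot before a nonterminal B, add B -> .γ for every B-production
Closure: [S' -> .S, S -> .dA]


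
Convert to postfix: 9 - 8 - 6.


Left to right (same or higher precedence on left)
Postfix: 9 8 - 6 -


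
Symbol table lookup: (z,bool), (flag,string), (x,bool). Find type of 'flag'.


Lookup 'flag' → type string


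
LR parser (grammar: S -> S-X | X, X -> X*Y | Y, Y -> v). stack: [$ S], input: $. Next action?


start symbol S on stack, input exhausted
Action: accept


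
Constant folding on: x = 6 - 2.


6 - 2 = 4 at compile time
Optimized: x = 4


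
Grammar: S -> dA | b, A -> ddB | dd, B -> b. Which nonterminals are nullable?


A nonterminal is nullable iff some alternative derives ε (directly, or every symbol in it is nullable)
Nullable: {}


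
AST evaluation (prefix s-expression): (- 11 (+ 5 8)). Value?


Evaluate inner: (+ 5 8) = 13
Evaluate root: (- 11 13) = -2
Result: -2


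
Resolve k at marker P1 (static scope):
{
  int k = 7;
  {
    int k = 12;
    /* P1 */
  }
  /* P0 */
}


k declared in the same block as P1
k = 12


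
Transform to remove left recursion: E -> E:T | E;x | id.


Left-recursive alternatives: E:T, E;x; non-recursive: id
Introduce E': E -> idE', E' -> :TE' | ;xE' | ε


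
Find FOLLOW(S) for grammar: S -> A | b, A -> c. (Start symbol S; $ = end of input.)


$ ∈ FOLLOW(S). For each A -> αBβ: add FIRST(β)\{ε} to FOLLOW(B); if β nullable, add FOLLOW(A).
FOLLOW(S) = {$}


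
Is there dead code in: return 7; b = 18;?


statement follows a return and is unreachable
Dead: 'b = 18'


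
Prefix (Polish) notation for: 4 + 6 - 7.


left-to-right (same/higher precedence on left): tree is (- (+ 4 6) 7)
Prefix: - + 4 6 7


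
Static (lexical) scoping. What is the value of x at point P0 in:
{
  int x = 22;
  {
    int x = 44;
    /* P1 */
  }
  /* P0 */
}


x declared in the same block as P0
x = 22


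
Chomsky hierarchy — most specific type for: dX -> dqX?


LHS has context (more than one symbol) and |LHS| ≤ |RHS|
Classification: Type 1 (Context-Sensitive)


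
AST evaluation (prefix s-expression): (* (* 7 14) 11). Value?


Evaluate inner: (* 7 14) = 98
Evaluate root: (* 98 11) = 1078
Result: 1078


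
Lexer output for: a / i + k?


Scan left to right, longest-match per lexeme
Tokens: ID(a), OP(/), ID(i), OP(+), ID(k)


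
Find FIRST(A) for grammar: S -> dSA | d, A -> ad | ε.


Per alternative of A: FIRST(ad) = {a}; FIRST(ε) = {ε}
FIRST(A) = {a, ε}


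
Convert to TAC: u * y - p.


Break into single-operator statements:
t1 = u * y
t2 = t1 - p


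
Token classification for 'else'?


Pattern: reserved word
Type: KEYWORD


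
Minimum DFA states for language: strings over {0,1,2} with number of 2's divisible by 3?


Track (count of 2) mod 3: states 0..2, accept at 0
Minimal DFA: 3 states


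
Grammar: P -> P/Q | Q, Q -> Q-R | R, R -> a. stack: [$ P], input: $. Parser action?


start symbol P on stack, input exhausted
Action: accept


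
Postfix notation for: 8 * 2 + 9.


Left to right (same or higher precedence on left)
Postfix: 8 2 * 9 +


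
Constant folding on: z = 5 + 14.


5 + 14 = 19 at compile time
Optimized: z = 19


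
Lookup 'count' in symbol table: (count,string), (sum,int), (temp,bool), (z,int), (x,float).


Lookup 'count' → type string


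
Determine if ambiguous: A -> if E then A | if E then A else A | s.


dangling else: 'if E then if E then s else s' parses two ways
Ambiguous


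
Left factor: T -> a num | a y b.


Common prefix: 'a'
Factored: T -> a T', T' -> num | y b


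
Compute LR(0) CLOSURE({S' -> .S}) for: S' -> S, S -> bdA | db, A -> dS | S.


Start: S' -> .S
For each item with dot before a nonterminal B, add B -> .γ for every B-production
Closure: [S' -> .S, S -> .bdA, S -> .db]


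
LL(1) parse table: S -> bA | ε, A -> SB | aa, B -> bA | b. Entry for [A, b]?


For [A, b]: 'b' ∈ FIRST(SB)
Entry: A -> SB


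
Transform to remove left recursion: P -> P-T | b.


Left-recursive alternatives: P-T; non-recursive: b
Introduce P': P -> bP', P' -> -TP' | ε


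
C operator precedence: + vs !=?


'+' is additive (level 9); '!=' is equality (level 6)
Higher level binds tighter
'+' has higher precedence than '!='


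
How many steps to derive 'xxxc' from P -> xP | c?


Derivation: P => xP => xxP => xxxP => xxxc
Steps: 4


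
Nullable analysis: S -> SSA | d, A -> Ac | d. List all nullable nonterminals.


A nonterminal is nullable iff some alternative derives ε (directly, or every symbol in it is nullable)
Nullable: {}


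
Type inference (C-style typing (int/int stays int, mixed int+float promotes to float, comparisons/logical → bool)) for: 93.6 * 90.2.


Operand types: float * float
Rule: mixed int/float promotes to float; int/int stays int
Result type: float


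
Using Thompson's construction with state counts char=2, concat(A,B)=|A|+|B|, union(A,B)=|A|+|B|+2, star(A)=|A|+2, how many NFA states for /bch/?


Syntax tree has 3 char leaf(s), 0 union(s), 0 star(s)
chars contribute 3×2 = 6; each union adds +2; each star adds +2
Total: 6 + 0 + 0 = 6 states


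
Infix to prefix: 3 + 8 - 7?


left-to-right (same/higher precedence on left): tree is (- (+ 3 8) 7)
Prefix: - + 3 8 7


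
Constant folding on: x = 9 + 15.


9 + 15 = 24 at compile time
Optimized: x = 24


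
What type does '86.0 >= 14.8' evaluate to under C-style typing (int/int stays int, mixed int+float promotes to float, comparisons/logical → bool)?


Operand types: float >= float
Rule: comparison yields bool
Result type: bool


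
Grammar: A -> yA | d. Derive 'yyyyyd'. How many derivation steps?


Derivation: A => yA => yyA => yyyA => yyyyA => yyyyyA => yyyyyd
Steps: 6


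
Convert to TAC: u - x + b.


Break into single-operator statements:
t1 = u - x
t2 = t1 + b


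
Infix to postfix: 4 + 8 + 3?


Left to right (same or higher precedence on left)
Postfix: 4 8 + 3 +


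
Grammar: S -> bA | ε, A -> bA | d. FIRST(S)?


Per alternative of S: FIRST(bA) = {b}; FIRST(ε) = {ε}
FIRST(S) = {b, ε}


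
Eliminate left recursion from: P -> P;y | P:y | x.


Left-recursive alternatives: P;y, P:y; non-recursive: x
Introduce P': P -> xP', P' -> ;yP' | :yP' | ε


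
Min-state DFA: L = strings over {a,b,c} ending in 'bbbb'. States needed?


Track the longest suffix of input matching a prefix of 'bbbb': 5 classes (prefixes of length 0..4)
Minimal DFA: 5 states


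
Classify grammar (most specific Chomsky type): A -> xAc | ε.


Single nonterminal LHS, but x^n c^n is not regular
Classification: Type 2 (Context-Free)


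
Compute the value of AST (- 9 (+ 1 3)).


Evaluate inner: (+ 1 3) = 4
Evaluate root: (- 9 4) = 5
Result: 5


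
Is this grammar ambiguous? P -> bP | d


right-linear, alternatives start with distinct terminals 'b' vs 'd': unique leftmost derivation
Unambiguous


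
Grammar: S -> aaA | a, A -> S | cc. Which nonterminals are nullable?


A nonterminal is nullable iff some alternative derives ε (directly, or every symbol in it is nullable)
Nullable: {}


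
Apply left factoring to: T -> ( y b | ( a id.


Common prefix: '('
Factored: T -> ( T', T' -> y b | a id


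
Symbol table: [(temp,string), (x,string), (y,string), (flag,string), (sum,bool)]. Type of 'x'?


Lookup 'x' → type string


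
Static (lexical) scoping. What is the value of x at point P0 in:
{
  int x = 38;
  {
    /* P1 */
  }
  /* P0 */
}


x declared in the same block as P0
x = 38


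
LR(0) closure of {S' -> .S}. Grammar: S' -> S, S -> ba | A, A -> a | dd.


Start: S' -> .S
For each item with dot before a nonterminal B, add B -> .γ for every B-production
Closure: [S' -> .S, S -> .ba, S -> .A, A -> .a, A -> .dd]


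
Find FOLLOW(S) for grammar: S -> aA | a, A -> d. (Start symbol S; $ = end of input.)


$ ∈ FOLLOW(S). For each A -> αBβ: add FIRST(β)\{ε} to FOLLOW(B); if β nullable, add FOLLOW(A).
FOLLOW(S) = {$}


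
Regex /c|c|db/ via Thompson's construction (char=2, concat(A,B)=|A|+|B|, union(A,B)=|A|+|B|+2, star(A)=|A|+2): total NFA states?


Syntax tree has 4 char leaf(s), 2 union(s), 0 star(s)
chars contribute 4×2 = 8; each union adds +2; each star adds +2
Total: 8 + 4 + 0 = 12 states


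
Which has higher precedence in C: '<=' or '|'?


'<=' is relational (level 7); '|' is bitwise OR (level 3)
Higher level binds tighter
'<=' has higher precedence than '|'


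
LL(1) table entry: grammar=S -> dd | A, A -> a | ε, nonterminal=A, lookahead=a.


For [A, a]: 'a' ∈ FIRST(a)
Entry: A -> a


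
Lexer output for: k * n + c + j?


Scan left to right, longest-match per lexeme
Tokens: ID(k), OP(*), ID(n), OP(+), ID(c), OP(+), ID(j)


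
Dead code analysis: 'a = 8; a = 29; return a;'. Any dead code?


first assignment to a is overwritten before any read
Dead: 'a = 8'


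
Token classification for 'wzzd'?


Pattern: letter/underscore followed by alphanumerics, not a keyword
Type: IDENTIFIER


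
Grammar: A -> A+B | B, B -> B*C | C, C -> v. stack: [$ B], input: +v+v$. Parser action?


lookahead ∉ {*} so B won't extend; reduce A -> B
Action: reduce (A -> B)


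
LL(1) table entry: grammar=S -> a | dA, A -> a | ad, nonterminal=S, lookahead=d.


For [S, d]: 'd' ∈ FIRST(dA)
Entry: S -> dA


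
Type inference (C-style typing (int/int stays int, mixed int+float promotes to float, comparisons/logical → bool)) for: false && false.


Operand types: bool && bool
Rule: logical operators take bool operands and yield bool
Result type: bool


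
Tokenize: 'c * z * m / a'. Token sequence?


Scan left to right, longest-match per lexeme
Tokens: ID(c), OP(*), ID(z), OP(*), ID(m), OP(/), ID(a)


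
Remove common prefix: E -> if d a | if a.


Common prefix: 'if'
Factored: E -> if E', E' -> d a | a


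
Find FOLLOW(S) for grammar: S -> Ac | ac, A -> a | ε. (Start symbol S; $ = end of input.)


$ ∈ FOLLOW(S). For each A -> αBβ: add FIRST(β)\{ε} to FOLLOW(B); if β nullable, add FOLLOW(A).
FOLLOW(S) = {$}


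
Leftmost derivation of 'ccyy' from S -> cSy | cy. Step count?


Derivation: S => cSy => ccyy
Steps: 2


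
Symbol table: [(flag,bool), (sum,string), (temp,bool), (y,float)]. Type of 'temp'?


Lookup 'temp' → type bool


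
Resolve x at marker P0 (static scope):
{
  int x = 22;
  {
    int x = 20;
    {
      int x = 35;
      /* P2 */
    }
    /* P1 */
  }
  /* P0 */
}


x declared in the same block as P0
x = 22


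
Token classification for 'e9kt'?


Pattern: letter/underscore followed by alphanumerics, not a keyword
Type: IDENTIFIER


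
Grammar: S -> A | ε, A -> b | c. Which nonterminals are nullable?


A nonterminal is nullable iff some alternative derives ε (directly, or every symbol in it is nullable)
Nullable: {S}


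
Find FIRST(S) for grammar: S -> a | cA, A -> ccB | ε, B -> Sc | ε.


Per alternative of S: FIRST(a) = {a}; FIRST(cA) = {c}
FIRST(S) = {a, c}


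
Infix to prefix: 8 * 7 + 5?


left-to-right (same/higher precedence on left): tree is (+ (* 8 7) 5)
Prefix: + * 8 7 5


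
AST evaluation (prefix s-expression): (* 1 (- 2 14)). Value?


Evaluate inner: (- 2 14) = -12
Evaluate root: (* 1 -12) = -12
Result: -12


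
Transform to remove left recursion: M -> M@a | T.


Left-recursive alternatives: M@a; non-recursive: T
Introduce M': M -> TM', M' -> @aM' | ε


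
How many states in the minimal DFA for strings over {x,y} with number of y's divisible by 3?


Track (count of y) mod 3: states 0..2, accept at 0
Minimal DFA: 3 states


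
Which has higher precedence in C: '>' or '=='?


'>' is relational (level 7); '==' is equality (level 6)
Higher level binds tighter
'>' has higher precedence than '=='


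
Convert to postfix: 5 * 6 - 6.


Left to right (same or higher precedence on left)
Postfix: 5 6 * 6 -


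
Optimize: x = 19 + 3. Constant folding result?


19 + 3 = 22 at compile time
Optimized: x = 22


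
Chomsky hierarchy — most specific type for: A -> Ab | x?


Left-linear: every RHS is a terminal or one nonterminal followed by a terminal
Classification: Type 3 (Regular)


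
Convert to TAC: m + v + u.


Break into single-operator statements:
t1 = m + v
t2 = t1 + u


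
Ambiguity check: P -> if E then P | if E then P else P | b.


dangling else: 'if E then if E then b else b' parses two ways
Ambiguous


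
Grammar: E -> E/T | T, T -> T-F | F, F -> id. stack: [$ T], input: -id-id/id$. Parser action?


shift '-' to continue T -> T-F
Action: shift
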